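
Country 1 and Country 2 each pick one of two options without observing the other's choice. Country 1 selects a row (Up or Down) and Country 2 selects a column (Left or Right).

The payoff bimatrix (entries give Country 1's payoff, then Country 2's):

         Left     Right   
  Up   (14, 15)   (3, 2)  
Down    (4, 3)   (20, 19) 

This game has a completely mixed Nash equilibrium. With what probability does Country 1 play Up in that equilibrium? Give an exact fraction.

Let x be the probability that Country 1 plays Up. In a completely mixed equilibrium, Country 2 must be indifferent between Left and Right.
Country 2's expected payoff from Left is 15x + 3(1−x); from Right it is 2x + 19(1−x).
Setting these equal: 12x + 3 = −17x + 19, so x = 16/29.

16/29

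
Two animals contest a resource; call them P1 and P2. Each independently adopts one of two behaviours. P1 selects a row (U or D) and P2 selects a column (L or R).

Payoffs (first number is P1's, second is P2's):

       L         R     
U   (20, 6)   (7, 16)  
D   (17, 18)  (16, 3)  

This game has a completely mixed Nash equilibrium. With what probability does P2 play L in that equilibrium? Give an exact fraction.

Let y be the probability that P2 plays L. In a completely mixed equilibrium, P1 must be indifferent between U and D.
P1's expected payoff from U is 20y + 7(1−y); from D it is 17y + 16(1−y).
Setting these equal: 13y + 7 = y + 16, so y = 3/4.

3/4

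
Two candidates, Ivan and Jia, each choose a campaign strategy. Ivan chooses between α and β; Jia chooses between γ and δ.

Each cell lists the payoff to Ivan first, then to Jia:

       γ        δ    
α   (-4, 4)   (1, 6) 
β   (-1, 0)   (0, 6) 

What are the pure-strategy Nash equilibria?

(α, δ)

(α, γ): Ivan prefers β (-1 > -4); Jia prefers δ (6 > 4) — not an equilibrium.
(α, δ): Ivan gets 1 ≥ 0 from β, and Jia gets 6 ≥ 4 from γ — Nash equilibrium.
(β, γ): Jia prefers δ (6 > 0) — not an equilibrium.
(β, δ): Ivan prefers α (1 > 0) — not an equilibrium.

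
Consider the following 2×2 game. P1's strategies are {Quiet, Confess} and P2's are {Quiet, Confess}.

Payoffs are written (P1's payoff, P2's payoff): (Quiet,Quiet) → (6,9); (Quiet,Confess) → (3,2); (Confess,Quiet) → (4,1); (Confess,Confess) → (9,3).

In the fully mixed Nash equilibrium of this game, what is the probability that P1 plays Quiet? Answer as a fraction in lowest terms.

Let x be the probability that P1 plays Quiet. In a completely mixed equilibrium, P2 must be indifferent between Quiet and Confess.
P2's expected payoff from Quiet is 9x + (1−x); from Confess it is 2x + 3(1−x).
Setting these equal: 8x + 1 = −x + 3, so x = 2/9.

2/9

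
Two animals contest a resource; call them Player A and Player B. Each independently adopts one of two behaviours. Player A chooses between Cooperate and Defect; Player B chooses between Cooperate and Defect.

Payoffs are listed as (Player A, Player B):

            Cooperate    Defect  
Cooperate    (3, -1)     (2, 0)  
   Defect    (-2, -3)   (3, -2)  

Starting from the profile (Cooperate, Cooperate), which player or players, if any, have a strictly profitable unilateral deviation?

Player B

Player A at (Cooperate, Cooperate) earns 3; deviating to Defect yields -2 — not better.
Player B earns -1; deviating to Defect yields 0 — a strict improvement.
Only Player B has a strictly profitable deviation.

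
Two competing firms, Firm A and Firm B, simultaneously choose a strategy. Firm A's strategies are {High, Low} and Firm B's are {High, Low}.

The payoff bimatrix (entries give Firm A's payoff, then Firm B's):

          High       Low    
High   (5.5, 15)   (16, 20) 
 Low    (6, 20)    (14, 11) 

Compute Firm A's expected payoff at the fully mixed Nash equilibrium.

First find q, the probability Firm B plays High, from Firm A's indifference between High and Low: 5.5q + 16(1−q) = 6q + 14(1−q), giving q = 4/5.
Since Firm A is indifferent in equilibrium, Firm A's expected payoff equals the payoff from either row against (4/5, 1/5). Using High: 5.5(4/5) + 16(1/5) = 38/5.

38/5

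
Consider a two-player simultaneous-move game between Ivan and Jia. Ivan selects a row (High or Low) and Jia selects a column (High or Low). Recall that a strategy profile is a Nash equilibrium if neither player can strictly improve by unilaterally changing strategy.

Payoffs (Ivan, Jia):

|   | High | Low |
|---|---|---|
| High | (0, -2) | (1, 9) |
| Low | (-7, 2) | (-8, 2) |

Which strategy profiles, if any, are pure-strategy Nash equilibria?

(High, Low)

(High, High): Jia prefers Low (9 > -2) — not an equilibrium.
(High, Low): Ivan gets 1 ≥ -8 from Low, and Jia gets 9 ≥ -2 from High — Nash equilibrium.
(Low, High): Ivan prefers High (0 > -7) — not an equilibrium.
(Low, Low): Ivan prefers High (1 > -8) — not an equilibrium.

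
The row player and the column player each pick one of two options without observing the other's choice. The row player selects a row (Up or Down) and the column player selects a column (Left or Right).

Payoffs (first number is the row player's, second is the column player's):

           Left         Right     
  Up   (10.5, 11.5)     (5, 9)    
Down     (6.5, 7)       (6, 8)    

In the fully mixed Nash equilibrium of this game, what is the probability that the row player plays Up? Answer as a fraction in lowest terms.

Let r be the probability that the row player plays Up. In a completely mixed equilibrium, the column player must be indifferent between Left and Right.
The column player's expected payoff from Left is 11.5r + 7(1−r); from Right it is 9r + 8(1−r).
Setting these equal: 4.5r + 7 = r + 8, so r = 2/7.

2/7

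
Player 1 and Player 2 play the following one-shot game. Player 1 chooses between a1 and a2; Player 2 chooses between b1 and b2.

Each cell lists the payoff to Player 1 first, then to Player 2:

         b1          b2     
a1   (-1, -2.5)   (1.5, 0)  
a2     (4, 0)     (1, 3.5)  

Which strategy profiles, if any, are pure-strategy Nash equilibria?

(a1, b1): Player 1 prefers a2 (4 > -1); Player 2 prefers b2 (0 > -2.5) — not an equilibrium.
(a1, b2): Player 1 gets 1.5 ≥ 1 from a2, and Player 2 gets 0 ≥ -2.5 from b1 — Nash equilibrium.
(a2, b1): Player 2 prefers b2 (3.5 > 0) — not an equilibrium.
(a2, b2): Player 1 prefers a1 (1.5 > 1) — not an equilibrium.

(a1, b2)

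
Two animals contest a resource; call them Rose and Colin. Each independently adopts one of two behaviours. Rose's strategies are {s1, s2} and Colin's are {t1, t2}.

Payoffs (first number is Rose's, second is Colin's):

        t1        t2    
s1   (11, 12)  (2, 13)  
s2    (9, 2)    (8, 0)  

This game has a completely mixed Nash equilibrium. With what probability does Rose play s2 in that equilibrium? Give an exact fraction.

Let p be the probability that Rose plays s1. In a completely mixed equilibrium, Colin must be indifferent between t1 and t2.
Colin's expected payoff from t1 is 12p + 2(1−p); from t2 it is 13p.
Setting these equal: 10p + 2 = 13p, so p = 2/3.
Therefore Rose plays s2 with probability 1 − 2/3 = 1/3.

1/3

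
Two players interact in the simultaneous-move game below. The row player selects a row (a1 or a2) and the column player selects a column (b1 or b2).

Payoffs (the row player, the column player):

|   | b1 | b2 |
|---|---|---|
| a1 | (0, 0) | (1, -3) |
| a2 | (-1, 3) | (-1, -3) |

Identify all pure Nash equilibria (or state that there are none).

(a1, b1)

(a1, b1): the row player gets 0 ≥ -1 from a2, and the column player gets 0 ≥ -3 from b2 — Nash equilibrium.
(a1, b2): the column player prefers b1 (0 > -3) — not an equilibrium.
(a2, b1): the row player prefers a1 (0 > -1) — not an equilibrium.
(a2, b2): the row player prefers a1 (1 > -1); the column player prefers b1 (3 > -3) — not an equilibrium.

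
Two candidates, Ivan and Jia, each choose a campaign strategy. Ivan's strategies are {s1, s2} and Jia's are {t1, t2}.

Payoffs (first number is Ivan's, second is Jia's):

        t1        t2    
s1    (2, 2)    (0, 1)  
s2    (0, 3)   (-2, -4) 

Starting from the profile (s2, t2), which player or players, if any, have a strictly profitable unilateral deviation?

Ivan at (s2, t2) earns -2; deviating to s1 yields 0 — a strict improvement.
Jia earns -4; deviating to t1 yields 3 — a strict improvement.
Both Ivan and Jia have strictly profitable deviations.

Both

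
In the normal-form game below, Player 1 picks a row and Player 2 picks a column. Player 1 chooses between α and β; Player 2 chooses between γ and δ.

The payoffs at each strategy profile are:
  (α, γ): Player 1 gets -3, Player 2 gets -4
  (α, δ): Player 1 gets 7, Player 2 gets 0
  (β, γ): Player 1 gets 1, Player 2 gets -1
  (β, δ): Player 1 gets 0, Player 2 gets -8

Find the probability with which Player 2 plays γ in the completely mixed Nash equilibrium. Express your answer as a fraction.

7/11

Let c be the probability that Player 2 plays γ. In a completely mixed equilibrium, Player 1 must be indifferent between α and β.
Player 1's expected payoff from α is −3c + 7(1−c); from β it is c.
Setting these equal: −10c + 7 = c, so c = 7/11.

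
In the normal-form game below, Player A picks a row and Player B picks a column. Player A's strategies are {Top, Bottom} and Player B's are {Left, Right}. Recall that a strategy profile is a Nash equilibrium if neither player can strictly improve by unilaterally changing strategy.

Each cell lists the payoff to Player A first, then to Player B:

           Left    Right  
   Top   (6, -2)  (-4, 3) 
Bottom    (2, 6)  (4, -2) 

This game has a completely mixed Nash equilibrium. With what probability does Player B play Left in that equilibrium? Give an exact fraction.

2/3

Let q be the probability that Player B plays Left. In a completely mixed equilibrium, Player A must be indifferent between Top and Bottom.
Player A's expected payoff from Top is 6q − 4(1−q); from Bottom it is 2q + 4(1−q).
Setting these equal: 10q − 4 = −2q + 4, so q = 2/3.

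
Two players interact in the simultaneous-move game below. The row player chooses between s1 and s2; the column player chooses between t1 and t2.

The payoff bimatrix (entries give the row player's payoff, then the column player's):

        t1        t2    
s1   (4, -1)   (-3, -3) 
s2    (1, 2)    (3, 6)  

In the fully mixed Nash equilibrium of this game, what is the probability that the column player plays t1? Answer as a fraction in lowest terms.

2/3

Let c be the probability that the column player plays t1. In a completely mixed equilibrium, the row player must be indifferent between s1 and s2.
The row player's expected payoff from s1 is 4c − 3(1−c); from s2 it is c + 3(1−c).
Setting these equal: 7c − 3 = −2c + 3, so c = 2/3.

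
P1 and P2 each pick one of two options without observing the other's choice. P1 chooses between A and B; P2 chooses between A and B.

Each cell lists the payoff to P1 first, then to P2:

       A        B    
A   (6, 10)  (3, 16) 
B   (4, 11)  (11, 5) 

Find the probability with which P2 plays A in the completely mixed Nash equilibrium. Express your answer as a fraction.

Let y be the probability that P2 plays A. In a completely mixed equilibrium, P1 must be indifferent between A and B.
P1's expected payoff from A is 6y + 3(1−y); from B it is 4y + 11(1−y).
Setting these equal: 3y + 3 = −7y + 11, so y = 4/5.

4/5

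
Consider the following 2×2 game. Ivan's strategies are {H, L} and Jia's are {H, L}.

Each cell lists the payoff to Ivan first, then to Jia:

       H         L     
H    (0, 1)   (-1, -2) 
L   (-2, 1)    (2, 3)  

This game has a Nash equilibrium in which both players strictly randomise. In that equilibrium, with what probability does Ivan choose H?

Let r be the probability that Ivan plays H. In a completely mixed equilibrium, Jia must be indifferent between H and L.
Jia's expected payoff from H is r + (1−r); from L it is −2r + 3(1−r).
Setting these equal: 1 = −5r + 3, so r = 2/5.

2/5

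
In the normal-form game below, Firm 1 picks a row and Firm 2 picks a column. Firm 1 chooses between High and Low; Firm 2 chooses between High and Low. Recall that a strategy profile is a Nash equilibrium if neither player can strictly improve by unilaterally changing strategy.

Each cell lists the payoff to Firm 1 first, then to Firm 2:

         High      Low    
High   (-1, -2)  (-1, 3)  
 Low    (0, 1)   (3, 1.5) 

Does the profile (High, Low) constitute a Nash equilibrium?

At (High, Low), Firm 1 earns -1; switching to Low would give 3, so Firm 1 would deviate.
Firm 2 earns 3; switching to High would give -2, so Firm 2 has no profitable deviation.
Since at least one player can profitably deviate, this is not a Nash equilibrium.

No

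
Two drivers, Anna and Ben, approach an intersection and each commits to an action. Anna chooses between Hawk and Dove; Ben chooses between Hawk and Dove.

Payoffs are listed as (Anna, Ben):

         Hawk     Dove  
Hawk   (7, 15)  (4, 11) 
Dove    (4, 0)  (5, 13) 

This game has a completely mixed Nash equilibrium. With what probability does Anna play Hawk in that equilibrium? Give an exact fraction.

13/17

Let p be the probability that Anna plays Hawk. In a completely mixed equilibrium, Ben must be indifferent between Hawk and Dove.
Ben's expected payoff from Hawk is 15p; from Dove it is 11p + 13(1−p).
Setting these equal: 15p = −2p + 13, so p = 13/17.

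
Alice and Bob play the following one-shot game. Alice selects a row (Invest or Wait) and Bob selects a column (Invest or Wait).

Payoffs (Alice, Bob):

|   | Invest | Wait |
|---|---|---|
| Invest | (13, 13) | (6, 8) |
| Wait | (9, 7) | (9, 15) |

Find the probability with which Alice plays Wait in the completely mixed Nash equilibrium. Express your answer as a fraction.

5/13

Let p be the probability that Alice plays Invest. In a completely mixed equilibrium, Bob must be indifferent between Invest and Wait.
Bob's expected payoff from Invest is 13p + 7(1−p); from Wait it is 8p + 15(1−p).
Setting these equal: 6p + 7 = −7p + 15, so p = 8/13.
Therefore Alice plays Wait with probability 1 − 8/13 = 5/13.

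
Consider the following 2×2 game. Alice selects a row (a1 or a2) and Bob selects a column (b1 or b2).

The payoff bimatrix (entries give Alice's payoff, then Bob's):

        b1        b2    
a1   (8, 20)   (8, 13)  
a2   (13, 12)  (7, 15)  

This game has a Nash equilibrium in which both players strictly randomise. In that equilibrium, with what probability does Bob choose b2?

Let q be the probability that Bob plays b1. In a completely mixed equilibrium, Alice must be indifferent between a1 and a2.
Alice's expected payoff from a1 is 8q + 8(1−q); from a2 it is 13q + 7(1−q).
Setting these equal: 8 = 6q + 7, so q = 1/6.
Therefore Bob plays b2 with probability 1 − 1/6 = 5/6.

5/6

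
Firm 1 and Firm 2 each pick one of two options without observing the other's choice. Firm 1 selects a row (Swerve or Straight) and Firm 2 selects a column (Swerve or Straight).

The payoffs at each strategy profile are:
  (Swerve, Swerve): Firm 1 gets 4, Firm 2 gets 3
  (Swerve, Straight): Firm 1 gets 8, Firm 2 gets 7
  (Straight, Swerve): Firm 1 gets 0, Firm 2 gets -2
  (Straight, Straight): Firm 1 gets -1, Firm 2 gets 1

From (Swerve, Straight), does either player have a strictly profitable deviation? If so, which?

Firm 1 at (Swerve, Straight) earns 8; deviating to Straight yields -1 — not better.
Firm 2 earns 7; deviating to Swerve yields 3 — not better.
Neither player can strictly improve; the profile is a Nash equilibrium.

Neither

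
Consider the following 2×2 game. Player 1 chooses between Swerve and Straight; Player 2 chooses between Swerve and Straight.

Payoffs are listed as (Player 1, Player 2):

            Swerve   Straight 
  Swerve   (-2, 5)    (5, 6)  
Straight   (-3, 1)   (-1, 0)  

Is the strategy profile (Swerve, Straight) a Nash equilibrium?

Yes

At (Swerve, Straight), Player 1 earns 5; switching to Straight would give -1, so Player 1 has no profitable deviation.
Player 2 earns 6; switching to Swerve would give 5, so Player 2 has no profitable deviation.
Neither player can gain by a unilateral deviation, so this profile is a Nash equilibrium.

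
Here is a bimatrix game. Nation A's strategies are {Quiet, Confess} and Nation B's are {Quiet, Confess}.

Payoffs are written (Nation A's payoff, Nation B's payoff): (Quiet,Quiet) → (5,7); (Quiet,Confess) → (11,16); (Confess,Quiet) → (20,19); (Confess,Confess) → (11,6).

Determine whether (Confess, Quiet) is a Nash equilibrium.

At (Confess, Quiet), Nation A earns 20; switching to Quiet would give 5, so Nation A has no profitable deviation.
Nation B earns 19; switching to Confess would give 6, so Nation B has no profitable deviation.
Neither player can gain by a unilateral deviation, so this profile is a Nash equilibrium.

Yes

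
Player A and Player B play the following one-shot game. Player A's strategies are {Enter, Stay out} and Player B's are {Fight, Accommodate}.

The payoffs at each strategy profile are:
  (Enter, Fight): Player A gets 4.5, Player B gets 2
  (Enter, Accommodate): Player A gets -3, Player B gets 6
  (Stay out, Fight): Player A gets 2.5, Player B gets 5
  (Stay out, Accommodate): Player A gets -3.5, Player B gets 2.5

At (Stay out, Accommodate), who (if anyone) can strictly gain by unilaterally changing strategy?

Player A at (Stay out, Accommodate) earns -3.5; deviating to Enter yields -3 — a strict improvement.
Player B earns 2.5; deviating to Fight yields 5 — a strict improvement.
Both Player A and Player B have strictly profitable deviations.

Both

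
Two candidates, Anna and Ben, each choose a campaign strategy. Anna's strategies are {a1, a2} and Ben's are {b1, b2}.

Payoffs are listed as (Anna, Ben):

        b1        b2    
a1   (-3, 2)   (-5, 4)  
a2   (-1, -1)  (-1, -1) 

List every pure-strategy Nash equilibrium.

(a2, b1) and (a2, b2)

(a1, b1): Anna prefers a2 (-1 > -3); Ben prefers b2 (4 > 2) — not an equilibrium.
(a1, b2): Anna prefers a2 (-1 > -5) — not an equilibrium.
(a2, b1): Anna gets -1 ≥ -3 from a1, and Ben gets -1 ≥ -1 from b2 — Nash equilibrium.
(a2, b2): Anna gets -1 ≥ -5 from a1, and Ben gets -1 ≥ -1 from b1 — Nash equilibrium.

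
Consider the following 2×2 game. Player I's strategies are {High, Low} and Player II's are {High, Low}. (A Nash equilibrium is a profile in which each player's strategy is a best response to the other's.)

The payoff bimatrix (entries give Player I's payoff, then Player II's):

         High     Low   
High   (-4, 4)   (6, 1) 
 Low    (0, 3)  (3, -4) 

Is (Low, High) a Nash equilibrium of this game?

At (Low, High), Player I earns 0; switching to High would give -4, so Player I has no profitable deviation.
Player II earns 3; switching to Low would give -4, so Player II has no profitable deviation.
Neither player can gain by a unilateral deviation, so this profile is a Nash equilibrium.

Yes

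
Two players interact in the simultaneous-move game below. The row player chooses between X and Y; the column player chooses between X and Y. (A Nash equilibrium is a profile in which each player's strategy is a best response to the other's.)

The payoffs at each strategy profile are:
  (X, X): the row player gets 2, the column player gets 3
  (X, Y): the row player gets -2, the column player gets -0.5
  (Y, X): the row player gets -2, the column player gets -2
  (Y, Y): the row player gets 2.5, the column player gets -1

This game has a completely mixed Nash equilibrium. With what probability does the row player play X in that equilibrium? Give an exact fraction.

2/9

Let x be the probability that the row player plays X. In a completely mixed equilibrium, the column player must be indifferent between X and Y.
The column player's expected payoff from X is 3x − 2(1−x); from Y it is −0.5x − (1−x).
Setting these equal: 5x − 2 = 0.5x − 1, so x = 2/9.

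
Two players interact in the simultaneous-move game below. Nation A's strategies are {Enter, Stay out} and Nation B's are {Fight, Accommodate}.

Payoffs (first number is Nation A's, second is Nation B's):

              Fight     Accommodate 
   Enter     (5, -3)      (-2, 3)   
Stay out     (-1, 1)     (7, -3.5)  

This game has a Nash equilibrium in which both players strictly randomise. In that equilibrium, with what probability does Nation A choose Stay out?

Let p be the probability that Nation A plays Enter. In a completely mixed equilibrium, Nation B must be indifferent between Fight and Accommodate.
Nation B's expected payoff from Fight is −3p + (1−p); from Accommodate it is 3p − 3.5(1−p).
Setting these equal: −4p + 1 = 6.5p − 3.5, so p = 3/7.
Therefore Nation A plays Stay out with probability 1 − 3/7 = 4/7.

4/7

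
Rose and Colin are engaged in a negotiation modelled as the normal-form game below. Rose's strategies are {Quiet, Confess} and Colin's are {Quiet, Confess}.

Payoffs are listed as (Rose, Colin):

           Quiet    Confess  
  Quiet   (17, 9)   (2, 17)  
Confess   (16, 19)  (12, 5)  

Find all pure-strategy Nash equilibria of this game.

(Quiet, Quiet): Colin prefers Confess (17 > 9) — not an equilibrium.
(Quiet, Confess): Rose prefers Confess (12 > 2) — not an equilibrium.
(Confess, Quiet): Rose prefers Quiet (17 > 16) — not an equilibrium.
(Confess, Confess): Colin prefers Quiet (19 > 5) — not an equilibrium.

none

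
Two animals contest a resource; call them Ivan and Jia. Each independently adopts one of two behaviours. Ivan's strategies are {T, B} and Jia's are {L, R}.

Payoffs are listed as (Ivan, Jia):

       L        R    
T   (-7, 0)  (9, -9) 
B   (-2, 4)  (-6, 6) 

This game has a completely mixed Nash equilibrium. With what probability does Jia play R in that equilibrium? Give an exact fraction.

1/4

Let q be the probability that Jia plays L. In a completely mixed equilibrium, Ivan must be indifferent between T and B.
Ivan's expected payoff from T is −7q + 9(1−q); from B it is −2q − 6(1−q).
Setting these equal: −16q + 9 = 4q − 6, so q = 3/4.
Therefore Jia plays R with probability 1 − 3/4 = 1/4.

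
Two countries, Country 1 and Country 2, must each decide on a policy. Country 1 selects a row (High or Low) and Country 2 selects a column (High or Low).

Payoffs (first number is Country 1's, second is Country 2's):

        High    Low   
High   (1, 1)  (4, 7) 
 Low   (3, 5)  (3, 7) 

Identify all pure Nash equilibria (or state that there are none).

(High, High): Country 1 prefers Low (3 > 1); Country 2 prefers Low (7 > 1) — not an equilibrium.
(High, Low): Country 1 gets 4 ≥ 3 from Low, and Country 2 gets 7 ≥ 1 from High — Nash equilibrium.
(Low, High): Country 2 prefers Low (7 > 5) — not an equilibrium.
(Low, Low): Country 1 prefers High (4 > 3) — not an equilibrium.

(High, Low)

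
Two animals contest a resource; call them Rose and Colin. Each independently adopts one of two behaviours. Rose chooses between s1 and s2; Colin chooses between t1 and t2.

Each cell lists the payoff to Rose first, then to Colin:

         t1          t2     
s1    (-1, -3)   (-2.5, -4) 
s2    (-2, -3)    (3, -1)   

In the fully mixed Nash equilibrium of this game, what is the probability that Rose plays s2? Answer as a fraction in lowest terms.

Let p be the probability that Rose plays s1. In a completely mixed equilibrium, Colin must be indifferent between t1 and t2.
Colin's expected payoff from t1 is −3p − 3(1−p); from t2 it is −4p − (1−p).
Setting these equal: -3 = −3p − 1, so p = 2/3.
Therefore Rose plays s2 with probability 1 − 2/3 = 1/3.

1/3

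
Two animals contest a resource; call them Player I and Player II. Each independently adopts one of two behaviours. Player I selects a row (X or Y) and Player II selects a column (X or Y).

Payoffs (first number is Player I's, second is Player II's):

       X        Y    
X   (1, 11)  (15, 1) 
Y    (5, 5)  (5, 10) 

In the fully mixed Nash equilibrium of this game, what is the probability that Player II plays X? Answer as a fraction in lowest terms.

5/7

Let y be the probability that Player II plays X. In a completely mixed equilibrium, Player I must be indifferent between X and Y.
Player I's expected payoff from X is y + 15(1−y); from Y it is 5y + 5(1−y).
Setting these equal: −14y + 15 = 5, so y = 5/7.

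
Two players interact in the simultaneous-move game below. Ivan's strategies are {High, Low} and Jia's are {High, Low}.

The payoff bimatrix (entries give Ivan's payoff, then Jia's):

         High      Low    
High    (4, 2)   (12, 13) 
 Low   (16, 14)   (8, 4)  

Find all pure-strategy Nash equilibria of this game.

(High, High): Ivan prefers Low (16 > 4); Jia prefers Low (13 > 2) — not an equilibrium.
(High, Low): Ivan gets 12 ≥ 8 from Low, and Jia gets 13 ≥ 2 from High — Nash equilibrium.
(Low, High): Ivan gets 16 ≥ 4 from High, and Jia gets 14 ≥ 4 from Low — Nash equilibrium.
(Low, Low): Ivan prefers High (12 > 8); Jia prefers High (14 > 4) — not an equilibrium.

(High, Low) and (Low, High)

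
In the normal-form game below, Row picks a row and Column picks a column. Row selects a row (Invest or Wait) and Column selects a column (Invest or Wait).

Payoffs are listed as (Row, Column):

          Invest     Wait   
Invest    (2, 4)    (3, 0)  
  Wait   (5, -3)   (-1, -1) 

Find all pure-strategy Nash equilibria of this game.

(Invest, Invest): Row prefers Wait (5 > 2) — not an equilibrium.
(Invest, Wait): Column prefers Invest (4 > 0) — not an equilibrium.
(Wait, Invest): Column prefers Wait (-1 > -3) — not an equilibrium.
(Wait, Wait): Row prefers Invest (3 > -1) — not an equilibrium.

none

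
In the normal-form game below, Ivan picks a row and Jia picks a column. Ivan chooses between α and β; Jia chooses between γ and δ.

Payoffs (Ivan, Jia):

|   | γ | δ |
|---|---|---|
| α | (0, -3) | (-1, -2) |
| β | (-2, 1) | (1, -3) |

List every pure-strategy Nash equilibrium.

none

(α, γ): Jia prefers δ (-2 > -3) — not an equilibrium.
(α, δ): Ivan prefers β (1 > -1) — not an equilibrium.
(β, γ): Ivan prefers α (0 > -2) — not an equilibrium.
(β, δ): Jia prefers γ (1 > -3) — not an equilibrium.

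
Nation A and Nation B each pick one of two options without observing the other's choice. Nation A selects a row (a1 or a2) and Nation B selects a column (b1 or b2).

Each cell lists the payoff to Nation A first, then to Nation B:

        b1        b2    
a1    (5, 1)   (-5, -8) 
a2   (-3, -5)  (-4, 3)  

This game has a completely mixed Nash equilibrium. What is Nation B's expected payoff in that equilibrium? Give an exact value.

-37/17

First find x, the probability Nation A plays a1, from Nation B's indifference between b1 and b2: x − 5(1−x) = −8x + 3(1−x), giving x = 8/17.
Since Nation B is indifferent in equilibrium, Nation B's expected payoff equals the payoff from either column against (8/17, 9/17). Using b1: (8/17) − 5(9/17) = -37/17.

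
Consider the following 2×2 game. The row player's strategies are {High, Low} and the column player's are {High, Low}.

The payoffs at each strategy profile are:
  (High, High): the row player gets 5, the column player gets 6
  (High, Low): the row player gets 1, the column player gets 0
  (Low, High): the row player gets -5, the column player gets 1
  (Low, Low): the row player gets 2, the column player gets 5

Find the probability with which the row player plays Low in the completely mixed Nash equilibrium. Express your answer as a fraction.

Let r be the probability that the row player plays High. In a completely mixed equilibrium, the column player must be indifferent between High and Low.
The column player's expected payoff from High is 6r + (1−r); from Low it is 5(1−r).
Setting these equal: 5r + 1 = −5r + 5, so r = 2/5.
Therefore the row player plays Low with probability 1 − 2/5 = 3/5.

3/5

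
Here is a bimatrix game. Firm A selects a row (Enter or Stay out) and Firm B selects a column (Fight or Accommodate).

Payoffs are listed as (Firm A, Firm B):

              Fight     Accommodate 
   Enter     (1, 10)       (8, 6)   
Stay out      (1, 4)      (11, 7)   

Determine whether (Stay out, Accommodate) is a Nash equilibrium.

At (Stay out, Accommodate), Firm A earns 11; switching to Enter would give 8, so Firm A has no profitable deviation.
Firm B earns 7; switching to Fight would give 4, so Firm B has no profitable deviation.
Neither player can gain by a unilateral deviation, so this profile is a Nash equilibrium.

Yes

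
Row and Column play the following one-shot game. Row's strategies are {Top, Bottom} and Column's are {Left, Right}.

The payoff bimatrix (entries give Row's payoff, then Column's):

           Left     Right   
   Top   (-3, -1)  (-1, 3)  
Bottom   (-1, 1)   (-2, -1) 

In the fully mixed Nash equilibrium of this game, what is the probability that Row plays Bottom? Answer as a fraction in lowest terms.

Let r be the probability that Row plays Top. In a completely mixed equilibrium, Column must be indifferent between Left and Right.
Column's expected payoff from Left is −r + (1−r); from Right it is 3r − (1−r).
Setting these equal: −2r + 1 = 4r − 1, so r = 1/3.
Therefore Row plays Bottom with probability 1 − 1/3 = 2/3.

2/3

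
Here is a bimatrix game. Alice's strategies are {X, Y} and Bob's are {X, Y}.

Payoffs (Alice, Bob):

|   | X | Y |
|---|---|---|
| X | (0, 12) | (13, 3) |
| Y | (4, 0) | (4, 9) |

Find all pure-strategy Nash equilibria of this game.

(X, X): Alice prefers Y (4 > 0) — not an equilibrium.
(X, Y): Bob prefers X (12 > 3) — not an equilibrium.
(Y, X): Bob prefers Y (9 > 0) — not an equilibrium.
(Y, Y): Alice prefers X (13 > 4) — not an equilibrium.

none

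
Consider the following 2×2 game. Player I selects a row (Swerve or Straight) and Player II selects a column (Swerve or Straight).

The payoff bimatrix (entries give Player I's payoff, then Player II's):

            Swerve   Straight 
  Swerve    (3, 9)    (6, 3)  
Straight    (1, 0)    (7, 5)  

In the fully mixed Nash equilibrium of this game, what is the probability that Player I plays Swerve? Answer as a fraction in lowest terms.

Let p be the probability that Player I plays Swerve. In a completely mixed equilibrium, Player II must be indifferent between Swerve and Straight.
Player II's expected payoff from Swerve is 9p; from Straight it is 3p + 5(1−p).
Setting these equal: 9p = −2p + 5, so p = 5/11.

5/11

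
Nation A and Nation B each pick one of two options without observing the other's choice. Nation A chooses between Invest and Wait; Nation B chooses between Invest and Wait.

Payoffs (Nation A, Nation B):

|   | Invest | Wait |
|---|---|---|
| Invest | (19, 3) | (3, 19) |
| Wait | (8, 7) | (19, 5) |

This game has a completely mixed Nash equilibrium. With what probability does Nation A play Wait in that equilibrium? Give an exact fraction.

Let p be the probability that Nation A plays Invest. In a completely mixed equilibrium, Nation B must be indifferent between Invest and Wait.
Nation B's expected payoff from Invest is 3p + 7(1−p); from Wait it is 19p + 5(1−p).
Setting these equal: −4p + 7 = 14p + 5, so p = 1/9.
Therefore Nation A plays Wait with probability 1 − 1/9 = 8/9.

8/9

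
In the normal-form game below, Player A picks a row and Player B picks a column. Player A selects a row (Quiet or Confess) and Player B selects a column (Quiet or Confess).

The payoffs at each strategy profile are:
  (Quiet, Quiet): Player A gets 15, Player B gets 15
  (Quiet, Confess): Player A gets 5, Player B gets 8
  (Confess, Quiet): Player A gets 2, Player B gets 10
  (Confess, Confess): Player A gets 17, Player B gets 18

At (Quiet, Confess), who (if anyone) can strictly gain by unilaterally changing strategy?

Both

Player A at (Quiet, Confess) earns 5; deviating to Confess yields 17 — a strict improvement.
Player B earns 8; deviating to Quiet yields 15 — a strict improvement.
Both Player A and Player B have strictly profitable deviations.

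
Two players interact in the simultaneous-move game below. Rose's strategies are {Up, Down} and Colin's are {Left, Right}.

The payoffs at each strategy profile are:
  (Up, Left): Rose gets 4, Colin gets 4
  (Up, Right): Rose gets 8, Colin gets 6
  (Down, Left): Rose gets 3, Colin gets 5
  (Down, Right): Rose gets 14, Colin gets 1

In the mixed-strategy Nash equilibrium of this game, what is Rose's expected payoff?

First find q, the probability Colin plays Left, from Rose's indifference between Up and Down: 4q + 8(1−q) = 3q + 14(1−q), giving q = 6/7.
Since Rose is indifferent in equilibrium, Rose's expected payoff equals the payoff from either row against (6/7, 1/7). Using Up: 4(6/7) + 8(1/7) = 32/7.

32/7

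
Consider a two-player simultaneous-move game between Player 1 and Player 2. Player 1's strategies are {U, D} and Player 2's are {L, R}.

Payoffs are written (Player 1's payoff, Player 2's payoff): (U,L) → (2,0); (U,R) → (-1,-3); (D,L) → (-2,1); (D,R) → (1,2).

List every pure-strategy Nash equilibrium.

(U, L): Player 1 gets 2 ≥ -2 from D, and Player 2 gets 0 ≥ -3 from R — Nash equilibrium.
(U, R): Player 1 prefers D (1 > -1); Player 2 prefers L (0 > -3) — not an equilibrium.
(D, L): Player 1 prefers U (2 > -2); Player 2 prefers R (2 > 1) — not an equilibrium.
(D, R): Player 1 gets 1 ≥ -1 from U, and Player 2 gets 2 ≥ 1 from L — Nash equilibrium.

(U, L) and (D, R)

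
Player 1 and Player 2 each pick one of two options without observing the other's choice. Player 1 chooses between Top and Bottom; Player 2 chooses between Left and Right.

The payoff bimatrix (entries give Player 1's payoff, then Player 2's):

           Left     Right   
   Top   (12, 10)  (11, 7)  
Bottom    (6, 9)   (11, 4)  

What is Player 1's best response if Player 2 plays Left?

Top

Against Left, Player 1 earns 12 from Top and 6 from Bottom.
So Top is the best response.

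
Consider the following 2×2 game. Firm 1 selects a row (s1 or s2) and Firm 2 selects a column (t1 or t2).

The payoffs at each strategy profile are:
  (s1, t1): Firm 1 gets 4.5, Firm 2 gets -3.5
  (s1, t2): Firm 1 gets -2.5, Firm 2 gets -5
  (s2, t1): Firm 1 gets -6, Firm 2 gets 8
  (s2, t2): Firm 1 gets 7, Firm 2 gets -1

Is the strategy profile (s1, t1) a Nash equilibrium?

Yes

At (s1, t1), Firm 1 earns 4.5; switching to s2 would give -6, so Firm 1 has no profitable deviation.
Firm 2 earns -3.5; switching to t2 would give -5, so Firm 2 has no profitable deviation.
Neither player can gain by a unilateral deviation, so this profile is a Nash equilibrium.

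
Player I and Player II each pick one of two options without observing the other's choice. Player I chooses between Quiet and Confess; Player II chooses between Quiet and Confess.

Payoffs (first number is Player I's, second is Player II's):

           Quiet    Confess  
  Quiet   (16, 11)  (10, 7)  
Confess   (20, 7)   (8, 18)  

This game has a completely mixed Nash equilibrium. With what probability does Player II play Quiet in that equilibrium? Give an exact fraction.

1/3

Let c be the probability that Player II plays Quiet. In a completely mixed equilibrium, Player I must be indifferent between Quiet and Confess.
Player I's expected payoff from Quiet is 16c + 10(1−c); from Confess it is 20c + 8(1−c).
Setting these equal: 6c + 10 = 12c + 8, so c = 1/3.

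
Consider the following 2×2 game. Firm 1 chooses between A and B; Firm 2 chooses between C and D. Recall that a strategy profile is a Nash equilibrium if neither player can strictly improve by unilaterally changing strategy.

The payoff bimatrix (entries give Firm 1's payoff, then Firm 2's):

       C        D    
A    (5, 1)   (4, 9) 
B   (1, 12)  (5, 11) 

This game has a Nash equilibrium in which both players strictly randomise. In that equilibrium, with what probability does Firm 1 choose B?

8/9

Let x be the probability that Firm 1 plays A. In a completely mixed equilibrium, Firm 2 must be indifferent between C and D.
Firm 2's expected payoff from C is x + 12(1−x); from D it is 9x + 11(1−x).
Setting these equal: −11x + 12 = −2x + 11, so x = 1/9.
Therefore Firm 1 plays B with probability 1 − 1/9 = 8/9.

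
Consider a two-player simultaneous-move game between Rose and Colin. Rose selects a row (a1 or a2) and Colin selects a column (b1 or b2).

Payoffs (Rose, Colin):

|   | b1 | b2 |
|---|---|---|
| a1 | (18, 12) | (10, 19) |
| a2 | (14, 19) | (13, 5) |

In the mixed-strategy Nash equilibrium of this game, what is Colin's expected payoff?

First find x, the probability Rose plays a1, from Colin's indifference between b1 and b2: 12x + 19(1−x) = 19x + 5(1−x), giving x = 2/3.
Since Colin is indifferent in equilibrium, Colin's expected payoff equals the payoff from either column against (2/3, 1/3). Using b1: 12(2/3) + 19(1/3) = 43/3.

43/3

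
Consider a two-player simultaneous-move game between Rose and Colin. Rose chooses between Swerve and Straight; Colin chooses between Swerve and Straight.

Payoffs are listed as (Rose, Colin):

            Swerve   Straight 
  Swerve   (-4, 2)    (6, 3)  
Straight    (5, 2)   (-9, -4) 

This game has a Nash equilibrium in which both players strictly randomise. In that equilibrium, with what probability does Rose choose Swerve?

6/7

Let p be the probability that Rose plays Swerve. In a completely mixed equilibrium, Colin must be indifferent between Swerve and Straight.
Colin's expected payoff from Swerve is 2p + 2(1−p); from Straight it is 3p − 4(1−p).
Setting these equal: 2 = 7p − 4, so p = 6/7.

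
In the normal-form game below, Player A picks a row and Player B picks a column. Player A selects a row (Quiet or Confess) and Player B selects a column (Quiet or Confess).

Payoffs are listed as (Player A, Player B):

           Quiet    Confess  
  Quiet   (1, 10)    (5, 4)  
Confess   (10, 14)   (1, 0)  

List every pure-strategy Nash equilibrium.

(Quiet, Quiet): Player A prefers Confess (10 > 1) — not an equilibrium.
(Quiet, Confess): Player B prefers Quiet (10 > 4) — not an equilibrium.
(Confess, Quiet): Player A gets 10 ≥ 1 from Quiet, and Player B gets 14 ≥ 0 from Confess — Nash equilibrium.
(Confess, Confess): Player A prefers Quiet (5 > 1); Player B prefers Quiet (14 > 0) — not an equilibrium.

(Confess, Quiet)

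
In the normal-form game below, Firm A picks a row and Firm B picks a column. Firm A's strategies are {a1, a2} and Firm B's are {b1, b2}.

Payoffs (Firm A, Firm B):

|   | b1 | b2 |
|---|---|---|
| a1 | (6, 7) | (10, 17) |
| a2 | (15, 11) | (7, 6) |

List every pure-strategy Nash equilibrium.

(a1, b1): Firm A prefers a2 (15 > 6); Firm B prefers b2 (17 > 7) — not an equilibrium.
(a1, b2): Firm A gets 10 ≥ 7 from a2, and Firm B gets 17 ≥ 7 from b1 — Nash equilibrium.
(a2, b1): Firm A gets 15 ≥ 6 from a1, and Firm B gets 11 ≥ 6 from b2 — Nash equilibrium.
(a2, b2): Firm A prefers a1 (10 > 7); Firm B prefers b1 (11 > 6) — not an equilibrium.

(a1, b2) and (a2, b1)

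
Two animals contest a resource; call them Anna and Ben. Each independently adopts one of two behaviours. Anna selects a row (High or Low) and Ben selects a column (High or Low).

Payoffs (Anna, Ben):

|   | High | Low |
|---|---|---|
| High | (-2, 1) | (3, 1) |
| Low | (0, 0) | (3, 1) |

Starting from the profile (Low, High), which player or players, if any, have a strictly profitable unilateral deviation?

Anna at (Low, High) earns 0; deviating to High yields -2 — not better.
Ben earns 0; deviating to Low yields 1 — a strict improvement.
Only Ben has a strictly profitable deviation.

Ben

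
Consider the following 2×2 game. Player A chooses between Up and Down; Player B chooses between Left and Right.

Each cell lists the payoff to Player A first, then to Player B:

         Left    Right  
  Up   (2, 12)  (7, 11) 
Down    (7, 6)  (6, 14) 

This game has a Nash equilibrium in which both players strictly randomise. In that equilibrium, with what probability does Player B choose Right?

5/6

Let q be the probability that Player B plays Left. In a completely mixed equilibrium, Player A must be indifferent between Up and Down.
Player A's expected payoff from Up is 2q + 7(1−q); from Down it is 7q + 6(1−q).
Setting these equal: −5q + 7 = q + 6, so q = 1/6.
Therefore Player B plays Right with probability 1 − 1/6 = 5/6.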